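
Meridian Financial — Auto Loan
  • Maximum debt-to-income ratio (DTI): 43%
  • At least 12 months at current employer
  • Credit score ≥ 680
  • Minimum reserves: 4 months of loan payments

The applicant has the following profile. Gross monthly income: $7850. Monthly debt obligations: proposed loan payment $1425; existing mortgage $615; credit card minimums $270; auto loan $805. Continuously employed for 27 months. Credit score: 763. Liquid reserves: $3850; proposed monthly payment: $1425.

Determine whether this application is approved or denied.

Denied

Total monthly debts = (1,425 + 615 + 270 + 805) = 3,115. Debt-to-income = 3,115/7,850 = 39.7% — meets 43% limit
Employment 27 ≥ 12 months
Credit score 763 ≥ 680 (meets)
Liquid reserves cover 3,850/1,425 = 2.7 months — < 4 required
Fails on reserves.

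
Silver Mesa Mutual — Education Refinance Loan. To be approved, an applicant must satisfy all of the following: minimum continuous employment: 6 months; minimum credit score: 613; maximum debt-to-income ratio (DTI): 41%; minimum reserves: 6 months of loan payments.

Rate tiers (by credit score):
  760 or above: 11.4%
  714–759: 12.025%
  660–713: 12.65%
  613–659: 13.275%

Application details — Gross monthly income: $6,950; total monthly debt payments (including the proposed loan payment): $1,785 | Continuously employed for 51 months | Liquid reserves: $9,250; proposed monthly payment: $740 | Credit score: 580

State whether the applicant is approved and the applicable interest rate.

Credit score 580 < 613 (below minimum)
Debt-to-income = 1,785/6,950 = 25.7% — meets 41% limit
Liquid reserves cover 9,250/740 = 12.5 months — ≥ 6 required
Employment 51 ≥ 6 months
Not all requirements met → denied.

Denied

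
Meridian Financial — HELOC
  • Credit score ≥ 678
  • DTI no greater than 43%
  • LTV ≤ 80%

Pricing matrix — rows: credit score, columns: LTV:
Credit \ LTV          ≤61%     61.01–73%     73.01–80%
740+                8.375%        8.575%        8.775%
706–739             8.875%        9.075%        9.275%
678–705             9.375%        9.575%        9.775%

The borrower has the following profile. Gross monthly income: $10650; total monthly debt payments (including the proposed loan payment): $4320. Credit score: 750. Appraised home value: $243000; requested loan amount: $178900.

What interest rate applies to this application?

8.775%

Credit score 750 ≥ 678; DTI: 4,320 ÷ 10,650 = 40.6%, within the 43% cap
LTV: 178,900 ÷ 243,000 = 73.6%, within 80% cap
Score 750 is in the 740+ band; LTV 73.6% is in the 73.01–80% band → 8.775%.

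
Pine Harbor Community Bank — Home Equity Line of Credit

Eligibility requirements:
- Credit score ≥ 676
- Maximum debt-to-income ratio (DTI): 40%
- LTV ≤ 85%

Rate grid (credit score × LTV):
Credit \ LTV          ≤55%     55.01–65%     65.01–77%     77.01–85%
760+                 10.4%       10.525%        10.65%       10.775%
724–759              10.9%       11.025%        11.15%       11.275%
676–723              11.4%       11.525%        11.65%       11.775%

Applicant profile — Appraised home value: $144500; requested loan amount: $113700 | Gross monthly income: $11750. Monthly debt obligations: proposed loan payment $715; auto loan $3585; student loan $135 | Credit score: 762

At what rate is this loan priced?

10.775%

Credit score 762 ≥ 676; Total monthly debts = (715 + 3,585 + 135) = 4,435. DTI: 4,435 ÷ 11,750 = 37.7%, within the 40% cap
LTV = 113,700/144,500 = 78.7% ≤ 85%
Credit 762 → row 760+; LTV 78.7% → column 77.01–85%. Grid cell → 10.775%.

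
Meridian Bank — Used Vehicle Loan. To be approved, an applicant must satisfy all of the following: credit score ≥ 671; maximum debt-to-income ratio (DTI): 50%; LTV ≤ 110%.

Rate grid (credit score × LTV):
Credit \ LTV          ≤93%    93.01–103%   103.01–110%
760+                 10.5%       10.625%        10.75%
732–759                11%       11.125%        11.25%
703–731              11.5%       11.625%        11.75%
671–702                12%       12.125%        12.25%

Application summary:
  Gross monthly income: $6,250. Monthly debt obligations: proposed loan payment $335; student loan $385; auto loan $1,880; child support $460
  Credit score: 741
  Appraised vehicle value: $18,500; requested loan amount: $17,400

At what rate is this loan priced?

Credit score 741 ≥ 671; Total monthly debts = (335 + 385 + 1,880 + 460) = 3,060. DTI = 3,060/6,250 = 49% ≤ 50%
LTV = 17,400/18,500 = 94.1% ≤ 110%
Score 741 is in the 732–759 band; LTV 94.1% is in the 93.01–103% band → 11.125%.

11.125%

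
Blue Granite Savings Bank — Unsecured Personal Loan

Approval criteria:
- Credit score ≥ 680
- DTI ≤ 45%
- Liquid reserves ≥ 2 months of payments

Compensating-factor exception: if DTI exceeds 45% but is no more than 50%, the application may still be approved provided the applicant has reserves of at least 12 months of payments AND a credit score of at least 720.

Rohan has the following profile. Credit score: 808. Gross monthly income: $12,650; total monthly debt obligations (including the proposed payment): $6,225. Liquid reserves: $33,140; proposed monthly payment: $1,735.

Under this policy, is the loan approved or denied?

Approved

Credit score 808 ≥ 680 (meets base)
DTI: 6,225 ÷ 12,650 = 49.2%, over the 45% base limit.
Reserves = 33,140/1,735 = 19.1 months ≥ 2
49.2% falls in the override range (45%–50%), so the compensating-factor test applies.
Reserves 19.1 ≥ 12 months; credit score 808 ≥ 720.
Both override conditions satisfied; DTI exception granted.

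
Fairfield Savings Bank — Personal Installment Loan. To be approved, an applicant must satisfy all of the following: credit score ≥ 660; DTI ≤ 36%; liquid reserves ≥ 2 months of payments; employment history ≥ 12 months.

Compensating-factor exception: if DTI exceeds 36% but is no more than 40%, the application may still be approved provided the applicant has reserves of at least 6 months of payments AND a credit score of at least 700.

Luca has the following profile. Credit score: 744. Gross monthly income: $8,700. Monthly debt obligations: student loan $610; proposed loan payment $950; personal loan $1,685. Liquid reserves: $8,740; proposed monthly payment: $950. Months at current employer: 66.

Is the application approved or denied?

Credit score 744 ≥ 660 (meets base)
Total debts = (610 + 950 + 1,685) = 3,245. DTI: 3,245 ÷ 8,700 = 37.3%, over the 36% base limit.
Liquid reserves cover 8,740/950 = 9.2 months — ≥ 2 required
Employment 66 ≥ 12 months
37.3% falls in the override range (36%–40%), so the compensating-factor test applies.
Reserves 9.2 ≥ 6 months; credit score 744 ≥ 700.
Both override conditions satisfied; DTI exception granted.

Approved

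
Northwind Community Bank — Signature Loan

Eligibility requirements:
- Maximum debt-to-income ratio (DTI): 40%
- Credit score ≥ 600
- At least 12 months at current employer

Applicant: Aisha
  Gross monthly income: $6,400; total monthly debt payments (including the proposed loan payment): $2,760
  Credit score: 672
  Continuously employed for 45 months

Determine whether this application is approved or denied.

Denied

DTI = 2,760/6,400 = 43.1% > 40%
Credit score 672 ≥ 600 (meets)
Employment 45 ≥ 12 months
Fails on DTI.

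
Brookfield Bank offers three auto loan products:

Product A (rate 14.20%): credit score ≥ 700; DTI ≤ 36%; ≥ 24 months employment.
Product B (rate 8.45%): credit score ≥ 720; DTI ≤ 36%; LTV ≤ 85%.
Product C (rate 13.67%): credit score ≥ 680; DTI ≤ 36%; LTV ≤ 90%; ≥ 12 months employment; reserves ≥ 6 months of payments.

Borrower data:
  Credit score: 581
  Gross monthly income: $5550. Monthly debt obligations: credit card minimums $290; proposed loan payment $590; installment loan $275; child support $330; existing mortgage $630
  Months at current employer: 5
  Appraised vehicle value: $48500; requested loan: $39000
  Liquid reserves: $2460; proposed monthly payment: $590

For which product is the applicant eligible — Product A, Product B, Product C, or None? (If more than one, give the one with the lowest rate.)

Total debts = (290 + 590 + 275 + 330 + 630) = 2,115; DTI = 2,115/5,550 = 38.1%.
LTV = 39,000/48,500 = 80.4%.
Reserves = 2,460/590 = 4.2 months.
Product A: score 581 < 700; DTI 38.1% > 36%; employment 5 < 24 mo → does not qualify.
Product B: score 581 < 720; DTI 38.1% > 36%; LTV 80.4% ≤ 85% → does not qualify.
Product C: score 581 < 680; DTI 38.1% > 36%; LTV 80.4% ≤ 90%; employment 5 < 12 mo; reserves 4.2 < 6 mo → does not qualify.

None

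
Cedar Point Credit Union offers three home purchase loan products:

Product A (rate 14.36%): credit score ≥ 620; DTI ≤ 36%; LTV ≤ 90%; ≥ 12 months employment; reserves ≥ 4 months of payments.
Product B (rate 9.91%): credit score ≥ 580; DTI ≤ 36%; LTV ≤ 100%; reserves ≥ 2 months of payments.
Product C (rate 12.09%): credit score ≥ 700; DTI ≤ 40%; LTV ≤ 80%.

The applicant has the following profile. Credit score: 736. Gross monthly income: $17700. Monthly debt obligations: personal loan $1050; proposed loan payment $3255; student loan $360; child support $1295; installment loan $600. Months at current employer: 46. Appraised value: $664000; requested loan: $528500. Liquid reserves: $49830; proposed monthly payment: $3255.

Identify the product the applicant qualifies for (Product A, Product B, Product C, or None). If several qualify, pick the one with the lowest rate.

Product C

Total debts = (1,050 + 3,255 + 360 + 1,295 + 600) = 6,560; DTI = 6,560/17,700 = 37.1%.
LTV = 528,500/664,000 = 79.6%.
Reserves = 49,830/3,255 = 15.3 months.
Product A: score 736 ≥ 620; DTI 37.1% > 36%; LTV 79.6% ≤ 90%; employment 46 ≥ 12 mo; reserves 15.3 ≥ 4 mo → does not qualify.
Product B: score 736 ≥ 580; DTI 37.1% > 36%; LTV 79.6% ≤ 100%; reserves 15.3 ≥ 2 mo → does not qualify.
Product C: score 736 ≥ 700; DTI 37.1% ≤ 40%; LTV 79.6% ≤ 80% → qualifies.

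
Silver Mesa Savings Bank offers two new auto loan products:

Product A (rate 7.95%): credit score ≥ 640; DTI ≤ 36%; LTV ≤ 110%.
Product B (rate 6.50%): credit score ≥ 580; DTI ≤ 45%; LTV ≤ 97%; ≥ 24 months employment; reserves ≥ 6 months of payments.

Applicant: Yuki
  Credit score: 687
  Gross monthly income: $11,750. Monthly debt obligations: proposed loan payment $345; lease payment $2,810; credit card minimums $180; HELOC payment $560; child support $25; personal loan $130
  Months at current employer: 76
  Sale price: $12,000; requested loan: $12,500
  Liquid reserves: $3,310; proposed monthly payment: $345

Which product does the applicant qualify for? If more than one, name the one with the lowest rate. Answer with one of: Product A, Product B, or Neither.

Total debts = (345 + 2,810 + 180 + 560 + 25 + 130) = 4,050; DTI = 4,050/11,750 = 34.5%.
LTV = 12,500/12,000 = 104.2%.
Reserves = 3,310/345 = 9.6 months.
Product A: score 687 ≥ 640; DTI 34.5% ≤ 36%; LTV 104.2% ≤ 110% → qualifies.
Product B: score 687 ≥ 580; DTI 34.5% ≤ 45%; LTV 104.2% > 97%; employment 76 ≥ 24 mo; reserves 9.6 ≥ 6 mo → does not qualify.

Product A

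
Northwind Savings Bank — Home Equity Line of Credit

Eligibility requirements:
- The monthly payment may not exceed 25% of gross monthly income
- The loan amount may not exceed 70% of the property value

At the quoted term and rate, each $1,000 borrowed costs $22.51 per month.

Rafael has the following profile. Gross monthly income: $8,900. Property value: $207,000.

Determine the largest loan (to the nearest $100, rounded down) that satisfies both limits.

$98,800

Payment cap: 25% × $8,900 = $2,225/month.
At $22.51 per $1,000, that supports 2,225/22.51 × 1,000 ≈ $98,844 → $98,800.
LTV cap: 70% × $207,000 = $144,900 → $144,900.
Binding constraint: payment-to-income.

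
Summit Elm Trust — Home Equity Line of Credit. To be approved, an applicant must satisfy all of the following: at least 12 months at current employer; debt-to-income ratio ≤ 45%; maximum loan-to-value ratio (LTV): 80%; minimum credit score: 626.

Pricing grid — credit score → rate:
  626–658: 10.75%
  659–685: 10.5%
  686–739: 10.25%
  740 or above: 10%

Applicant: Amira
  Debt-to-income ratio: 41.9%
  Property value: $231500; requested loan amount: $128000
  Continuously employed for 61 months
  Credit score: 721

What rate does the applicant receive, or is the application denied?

Credit score 721 ≥ 626 (meets minimum)
Employment 61 ≥ 12 months
DTI 41.9% is within the 45% limit
LTV = 128,000/231,500 = 55.3% ≤ 80%
All requirements met. Score 721 falls in the 686–739 tier → 10.25%.

Approved at 10.25%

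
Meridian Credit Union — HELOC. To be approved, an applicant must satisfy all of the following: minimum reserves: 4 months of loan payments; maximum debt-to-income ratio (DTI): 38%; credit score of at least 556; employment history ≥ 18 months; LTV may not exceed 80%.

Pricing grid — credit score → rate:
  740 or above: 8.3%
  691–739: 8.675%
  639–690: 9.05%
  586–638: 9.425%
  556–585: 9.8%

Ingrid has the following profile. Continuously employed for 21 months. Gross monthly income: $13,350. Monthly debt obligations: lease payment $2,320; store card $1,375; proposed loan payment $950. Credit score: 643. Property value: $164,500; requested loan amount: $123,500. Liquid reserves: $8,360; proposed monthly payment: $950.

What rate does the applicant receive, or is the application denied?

Credit score 643 ≥ 556 (meets minimum)
LTV = 123,500/164,500 = 75.1% ≤ 80%
Employment 21 ≥ 18 months
Total monthly debts = (2,320 + 1,375 + 950) = 4,645. DTI = 4,645/13,350 = 34.8% ≤ 38%
Reserves = 8,360/950 = 8.8 months ≥ 4
All requirements met. Score 643 falls in the 639–690 tier → 9.05%.

Approved at 9.05%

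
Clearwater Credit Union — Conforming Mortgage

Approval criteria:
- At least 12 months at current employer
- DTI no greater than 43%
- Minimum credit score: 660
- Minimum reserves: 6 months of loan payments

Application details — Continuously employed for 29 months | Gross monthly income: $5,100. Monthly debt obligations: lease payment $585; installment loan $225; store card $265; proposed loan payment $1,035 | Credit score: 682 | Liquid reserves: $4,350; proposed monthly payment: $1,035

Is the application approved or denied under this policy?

Employment 29 ≥ 12 months
Total monthly debts = (585 + 225 + 265 + 1,035) = 2,110. DTI = 2,110/5,100 = 41.4% ≤ 43%
Credit score 682 ≥ 660 (meets)
Reserves: 4,350 ÷ 1,035 = 4.2 months (below 6-month minimum)
Fails on reserves.

Denied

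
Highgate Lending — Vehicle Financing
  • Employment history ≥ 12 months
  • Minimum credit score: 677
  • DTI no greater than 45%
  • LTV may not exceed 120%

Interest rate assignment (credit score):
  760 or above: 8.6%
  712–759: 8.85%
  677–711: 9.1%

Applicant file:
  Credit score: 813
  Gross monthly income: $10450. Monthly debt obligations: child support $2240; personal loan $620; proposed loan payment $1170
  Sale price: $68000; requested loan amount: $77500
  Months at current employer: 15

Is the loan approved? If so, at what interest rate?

Credit score 813 ≥ 677 (meets minimum)
LTV: 77,500 ÷ 68,000 = 114%, within 120% cap
Employment 15 ≥ 12 months
Total monthly debts = (2,240 + 620 + 1,170) = 4,030. Debt-to-income = 4,030/10,450 = 38.6% — meets 45% limit
All requirements met. Score 813 falls in the 760 or above tier → 8.6%.

Approved at 8.6%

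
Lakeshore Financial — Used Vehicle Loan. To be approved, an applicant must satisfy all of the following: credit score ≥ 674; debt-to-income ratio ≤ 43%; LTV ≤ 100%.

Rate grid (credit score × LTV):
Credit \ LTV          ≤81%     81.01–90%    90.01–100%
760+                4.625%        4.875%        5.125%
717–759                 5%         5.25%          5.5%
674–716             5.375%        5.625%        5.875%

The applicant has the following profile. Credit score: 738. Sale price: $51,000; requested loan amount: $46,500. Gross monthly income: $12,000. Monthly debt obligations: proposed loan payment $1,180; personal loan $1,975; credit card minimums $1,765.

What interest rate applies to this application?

Credit score 738 ≥ 674; Total monthly debts = (1,180 + 1,975 + 1,765) = 4,920. Debt-to-income = 4,920/12,000 = 41% — meets 43% limit
LTV = 46,500/51,000 = 91.2% ≤ 100%
Credit 738 → row 717–759; LTV 91.2% → column 90.01–100%. Grid cell → 5.5%.

5.5%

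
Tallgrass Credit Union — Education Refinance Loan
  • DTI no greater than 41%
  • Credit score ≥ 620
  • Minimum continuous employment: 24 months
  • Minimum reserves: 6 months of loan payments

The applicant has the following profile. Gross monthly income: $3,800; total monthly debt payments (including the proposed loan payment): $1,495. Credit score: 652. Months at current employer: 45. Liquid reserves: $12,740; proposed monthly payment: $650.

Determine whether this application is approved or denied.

DTI: 1,495 ÷ 3,800 = 39.3%, within the 41% cap
Credit score 652 ≥ 620 (meets)
Employment 45 ≥ 24 months
Reserves: 12,740 ÷ 650 = 19.6 months (meets 6-month minimum)
All criteria satisfied.

Approved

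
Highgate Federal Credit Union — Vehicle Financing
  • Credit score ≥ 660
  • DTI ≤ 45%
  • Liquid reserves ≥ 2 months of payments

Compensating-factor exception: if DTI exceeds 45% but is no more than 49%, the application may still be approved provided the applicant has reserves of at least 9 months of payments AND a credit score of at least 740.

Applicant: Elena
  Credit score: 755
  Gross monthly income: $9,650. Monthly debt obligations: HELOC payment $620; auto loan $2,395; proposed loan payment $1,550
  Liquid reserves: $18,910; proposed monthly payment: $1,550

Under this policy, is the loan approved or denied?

Approved

Credit score 755 ≥ 660 (meets base)
Total debts = (620 + 2,395 + 1,550) = 4,565. DTI: 4,565 ÷ 9,650 = 47.3%, over the 45% base limit.
Reserves: 18,910 ÷ 1,550 = 12.2 months (meets 2-month minimum)
47.3% falls in the override range (45%–49%), so the compensating-factor test applies.
Override check — reserves: 12.2 mo (ok); score: 755 (ok).
Both override conditions satisfied; DTI exception granted.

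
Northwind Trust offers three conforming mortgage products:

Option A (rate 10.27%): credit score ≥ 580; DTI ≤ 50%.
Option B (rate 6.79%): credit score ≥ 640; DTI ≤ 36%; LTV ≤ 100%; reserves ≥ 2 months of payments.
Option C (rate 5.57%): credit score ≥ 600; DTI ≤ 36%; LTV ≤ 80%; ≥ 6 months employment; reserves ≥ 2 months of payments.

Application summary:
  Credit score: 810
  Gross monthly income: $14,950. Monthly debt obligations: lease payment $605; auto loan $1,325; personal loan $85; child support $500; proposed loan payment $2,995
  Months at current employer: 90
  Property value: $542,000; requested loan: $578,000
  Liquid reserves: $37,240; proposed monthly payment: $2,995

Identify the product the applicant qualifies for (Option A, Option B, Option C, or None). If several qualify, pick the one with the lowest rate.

Option A

Total debts = (605 + 1,325 + 85 + 500 + 2,995) = 5,510; DTI = 5,510/14,950 = 36.9%.
LTV = 578,000/542,000 = 106.6%.
Reserves = 37,240/2,995 = 12.4 months.
Option A: score 810 ≥ 580; DTI 36.9% ≤ 50% → qualifies.
Option B: score 810 ≥ 640; DTI 36.9% > 36%; LTV 106.6% > 100%; reserves 12.4 ≥ 2 mo → does not qualify.
Option C: score 810 ≥ 600; DTI 36.9% > 36%; LTV 106.6% > 80%; employment 90 ≥ 6 mo; reserves 12.4 ≥ 2 mo → does not qualify.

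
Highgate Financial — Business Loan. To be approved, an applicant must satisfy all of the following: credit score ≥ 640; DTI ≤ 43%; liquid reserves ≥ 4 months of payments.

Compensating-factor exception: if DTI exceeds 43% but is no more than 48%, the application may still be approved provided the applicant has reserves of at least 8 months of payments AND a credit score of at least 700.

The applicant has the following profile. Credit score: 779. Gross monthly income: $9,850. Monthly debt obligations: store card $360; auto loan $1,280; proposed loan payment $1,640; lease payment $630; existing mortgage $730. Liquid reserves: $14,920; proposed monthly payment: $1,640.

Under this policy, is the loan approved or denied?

Credit score 779 ≥ 640 (meets base)
Total debts = (360 + 1,280 + 1,640 + 630 + 730) = 4,640. DTI = 4,640/9,850 = 47.1% > 43% — standard DTI limit exceeded.
Reserves = 14,920/1,640 = 9.1 months ≥ 4
47.1% falls in the override range (43%–48%), so the compensating-factor test applies.
Override check — reserves: 9.1 mo (ok); score: 779 (ok).
Both compensating conditions met → exception applies.

Approved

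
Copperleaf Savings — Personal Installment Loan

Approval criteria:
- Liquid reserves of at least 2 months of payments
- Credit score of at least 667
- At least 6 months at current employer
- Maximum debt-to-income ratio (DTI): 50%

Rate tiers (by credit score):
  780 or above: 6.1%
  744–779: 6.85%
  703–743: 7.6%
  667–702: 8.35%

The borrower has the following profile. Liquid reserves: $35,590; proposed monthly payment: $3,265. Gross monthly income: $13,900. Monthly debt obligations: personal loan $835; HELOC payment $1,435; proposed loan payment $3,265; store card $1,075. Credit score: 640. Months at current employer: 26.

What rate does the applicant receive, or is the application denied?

Denied

Credit score 640 < 667 (below minimum)
Liquid reserves cover 35,590/3,265 = 10.9 months — ≥ 2 required
Employment 26 ≥ 6 months
Total monthly debts = (835 + 1,435 + 3,265 + 1,075) = 6,610. DTI = 6,610/13,900 = 47.6% ≤ 50%
Not all requirements met → denied.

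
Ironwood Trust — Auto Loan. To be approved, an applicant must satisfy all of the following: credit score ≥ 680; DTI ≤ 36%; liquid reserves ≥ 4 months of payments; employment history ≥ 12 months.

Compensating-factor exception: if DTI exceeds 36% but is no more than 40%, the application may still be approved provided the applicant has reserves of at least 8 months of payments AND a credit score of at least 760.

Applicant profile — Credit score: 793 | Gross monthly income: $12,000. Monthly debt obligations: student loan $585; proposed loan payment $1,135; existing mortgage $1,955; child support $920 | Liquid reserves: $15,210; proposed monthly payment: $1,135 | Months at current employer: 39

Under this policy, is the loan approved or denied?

Approved

Credit score 793 ≥ 680 (meets base)
Total debts = (585 + 1,135 + 1,955 + 920) = 4,595. DTI: 4,595 ÷ 12,000 = 38.3%, over the 36% base limit.
Reserves = 15,210/1,135 = 13.4 months ≥ 4
Employment 39 ≥ 12 months
38.3% falls in the override range (36%–40%), so the compensating-factor test applies.
Reserves 13.4 ≥ 8 months; credit score 793 ≥ 760.
Both override conditions satisfied; DTI exception granted.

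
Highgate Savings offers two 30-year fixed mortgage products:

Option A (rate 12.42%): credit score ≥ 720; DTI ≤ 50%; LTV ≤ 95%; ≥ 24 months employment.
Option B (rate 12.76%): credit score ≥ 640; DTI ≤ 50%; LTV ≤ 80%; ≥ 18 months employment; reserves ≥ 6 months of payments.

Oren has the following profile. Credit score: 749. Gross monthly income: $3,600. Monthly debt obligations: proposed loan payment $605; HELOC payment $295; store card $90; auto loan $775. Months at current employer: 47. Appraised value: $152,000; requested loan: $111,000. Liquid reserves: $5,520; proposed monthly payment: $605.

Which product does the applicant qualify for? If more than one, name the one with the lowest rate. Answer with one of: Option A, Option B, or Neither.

Option A

Total debts = (605 + 295 + 90 + 775) = 1,765; DTI = 1,765/3,600 = 49%.
LTV = 111,000/152,000 = 73%.
Reserves = 5,520/605 = 9.1 months.
Option A: score 749 ≥ 720; DTI 49% ≤ 50%; LTV 73% ≤ 95%; employment 47 ≥ 24 mo → qualifies.
Option B: score 749 ≥ 640; DTI 49% ≤ 50%; LTV 73% ≤ 80%; employment 47 ≥ 18 mo; reserves 9.1 ≥ 6 mo → qualifies.
Qualifying: Option A, Option B. Lowest rate is 12.42% → Option A.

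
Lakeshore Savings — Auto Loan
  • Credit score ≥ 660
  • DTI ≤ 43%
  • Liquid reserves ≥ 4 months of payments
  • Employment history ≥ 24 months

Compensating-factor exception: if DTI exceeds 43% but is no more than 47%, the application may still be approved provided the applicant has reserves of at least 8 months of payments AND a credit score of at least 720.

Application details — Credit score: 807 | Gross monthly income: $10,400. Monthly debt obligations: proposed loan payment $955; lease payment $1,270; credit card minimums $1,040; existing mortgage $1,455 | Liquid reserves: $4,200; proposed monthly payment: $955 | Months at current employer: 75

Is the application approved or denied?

Denied

Credit score 807 ≥ 660 (meets base)
Total debts = (955 + 1,270 + 1,040 + 1,455) = 4,720. DTI = 4,720/10,400 = 45.4% > 43% — standard DTI limit exceeded.
Liquid reserves cover 4,200/955 = 4.4 months — ≥ 4 required
Employment 75 ≥ 24 months
45.4% falls in the override range (43%–47%), so the compensating-factor test applies.
Override check — reserves: 4.4 mo (short of 8); score: 807 (ok).
Compensating-factor requirement not fully met.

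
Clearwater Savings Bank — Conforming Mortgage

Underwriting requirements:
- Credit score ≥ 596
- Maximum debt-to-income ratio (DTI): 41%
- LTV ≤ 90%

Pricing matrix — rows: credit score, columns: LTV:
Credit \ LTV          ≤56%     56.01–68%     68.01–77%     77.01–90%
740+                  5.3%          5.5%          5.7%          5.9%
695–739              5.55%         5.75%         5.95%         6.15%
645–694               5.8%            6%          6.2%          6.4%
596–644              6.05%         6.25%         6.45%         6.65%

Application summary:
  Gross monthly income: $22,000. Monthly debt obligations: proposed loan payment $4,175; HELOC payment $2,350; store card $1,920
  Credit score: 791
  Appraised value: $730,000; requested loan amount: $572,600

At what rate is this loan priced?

Credit score 791 ≥ 596; Total monthly debts = (4,175 + 2,350 + 1,920) = 8,445. DTI = 8,445/22,000 = 38.4% ≤ 41%
LTV: 572,600 ÷ 730,000 = 78.4%, within 90% cap
Score 791 is in the 740+ band; LTV 78.4% is in the 77.01–90% band → 5.9%.

5.9%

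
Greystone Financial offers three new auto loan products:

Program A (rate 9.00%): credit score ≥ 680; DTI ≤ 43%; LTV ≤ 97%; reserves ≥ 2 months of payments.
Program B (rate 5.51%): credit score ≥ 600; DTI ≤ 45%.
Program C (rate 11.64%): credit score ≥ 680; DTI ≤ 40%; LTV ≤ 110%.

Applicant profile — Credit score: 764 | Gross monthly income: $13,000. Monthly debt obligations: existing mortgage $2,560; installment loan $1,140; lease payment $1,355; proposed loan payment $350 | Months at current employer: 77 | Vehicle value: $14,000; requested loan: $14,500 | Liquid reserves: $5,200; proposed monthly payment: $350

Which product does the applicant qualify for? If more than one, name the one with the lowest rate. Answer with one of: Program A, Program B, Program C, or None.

Program B

Total debts = (2,560 + 1,140 + 1,355 + 350) = 5,405; DTI = 5,405/13,000 = 41.6%.
LTV = 14,500/14,000 = 103.6%.
Reserves = 5,200/350 = 14.9 months.
Program A: score 764 ≥ 680; DTI 41.6% ≤ 43%; LTV 103.6% > 97%; reserves 14.9 ≥ 2 mo → does not qualify.
Program B: score 764 ≥ 600; DTI 41.6% ≤ 45% → qualifies.
Program C: score 764 ≥ 680; DTI 41.6% > 40%; LTV 103.6% ≤ 110% → does not qualify.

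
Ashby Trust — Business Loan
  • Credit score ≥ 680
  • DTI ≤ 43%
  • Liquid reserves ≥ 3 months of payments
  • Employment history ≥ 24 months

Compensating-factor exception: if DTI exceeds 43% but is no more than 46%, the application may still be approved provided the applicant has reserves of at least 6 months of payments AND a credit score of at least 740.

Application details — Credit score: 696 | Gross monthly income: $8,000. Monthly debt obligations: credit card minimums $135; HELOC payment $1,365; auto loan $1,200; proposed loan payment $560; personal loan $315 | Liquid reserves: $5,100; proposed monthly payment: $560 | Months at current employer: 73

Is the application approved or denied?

Credit score 696 ≥ 680 (meets base)
Total debts = (135 + 1,365 + 1,200 + 560 + 315) = 3,575. DTI: 3,575 ÷ 8,000 = 44.7%, over the 43% base limit.
Reserves: 5,100 ÷ 560 = 9.1 months (meets 3-month minimum)
Employment 73 ≥ 24 months
DTI 44.7% is within the 43%–46% exception band; checking compensating factors.
Override check — reserves: 9.1 mo (ok); score: 696 (below 740).
Compensating-factor requirement not fully met.

Denied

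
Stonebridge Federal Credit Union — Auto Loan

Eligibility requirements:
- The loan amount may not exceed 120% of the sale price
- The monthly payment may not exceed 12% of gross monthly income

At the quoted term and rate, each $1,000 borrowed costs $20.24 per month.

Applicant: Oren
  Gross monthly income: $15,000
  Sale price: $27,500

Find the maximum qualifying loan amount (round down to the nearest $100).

Payment cap: 12% × $15,000 = $1,800/month.
At $20.24 per $1,000, that supports 1,800/20.24 × 1,000 ≈ $88,932 → $88,900.
LTV cap: 120% × $27,500 = $33,000 → $33,000.
Binding constraint: loan-to-value.

$33,000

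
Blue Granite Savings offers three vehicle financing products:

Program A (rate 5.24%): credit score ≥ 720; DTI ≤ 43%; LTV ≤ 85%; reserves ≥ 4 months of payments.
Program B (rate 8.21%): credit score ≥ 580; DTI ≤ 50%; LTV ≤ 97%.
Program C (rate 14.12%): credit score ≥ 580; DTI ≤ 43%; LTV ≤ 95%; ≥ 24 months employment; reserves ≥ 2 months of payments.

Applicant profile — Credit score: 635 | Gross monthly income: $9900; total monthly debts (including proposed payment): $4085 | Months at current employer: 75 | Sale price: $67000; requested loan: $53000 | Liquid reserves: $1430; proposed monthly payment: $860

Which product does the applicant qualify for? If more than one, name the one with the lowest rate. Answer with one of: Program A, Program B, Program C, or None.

Program B

DTI = 4,085/9,900 = 41.3%.
LTV = 53,000/67,000 = 79.1%.
Reserves = 1,430/860 = 1.7 months.
Program A: score 635 < 720; DTI 41.3% ≤ 43%; LTV 79.1% ≤ 85%; reserves 1.7 < 4 mo → does not qualify.
Program B: score 635 ≥ 580; DTI 41.3% ≤ 50%; LTV 79.1% ≤ 97% → qualifies.
Program C: score 635 ≥ 580; DTI 41.3% ≤ 43%; LTV 79.1% ≤ 95%; employment 75 ≥ 24 mo; reserves 1.7 < 2 mo → does not qualify.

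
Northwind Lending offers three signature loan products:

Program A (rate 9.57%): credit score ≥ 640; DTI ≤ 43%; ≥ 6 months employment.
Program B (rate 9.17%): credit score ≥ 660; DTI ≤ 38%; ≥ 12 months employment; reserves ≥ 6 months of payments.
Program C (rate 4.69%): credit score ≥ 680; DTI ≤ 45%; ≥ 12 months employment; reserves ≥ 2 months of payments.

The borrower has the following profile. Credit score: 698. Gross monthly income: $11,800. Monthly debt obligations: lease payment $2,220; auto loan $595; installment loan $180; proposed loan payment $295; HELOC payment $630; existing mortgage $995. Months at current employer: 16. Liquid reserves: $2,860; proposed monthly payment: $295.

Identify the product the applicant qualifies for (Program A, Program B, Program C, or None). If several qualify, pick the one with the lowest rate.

Program C

Total debts = (2,220 + 595 + 180 + 295 + 630 + 995) = 4,915; DTI = 4,915/11,800 = 41.7%.
Reserves = 2,860/295 = 9.7 months.
Program A: score 698 ≥ 640; DTI 41.7% ≤ 43%; employment 16 ≥ 6 mo → qualifies.
Program B: score 698 ≥ 660; DTI 41.7% > 38%; employment 16 ≥ 12 mo; reserves 9.7 ≥ 6 mo → does not qualify.
Program C: score 698 ≥ 680; DTI 41.7% ≤ 45%; employment 16 ≥ 12 mo; reserves 9.7 ≥ 2 mo → qualifies.
Qualifying: Program A, Program C. Lowest rate is 4.69% → Program C.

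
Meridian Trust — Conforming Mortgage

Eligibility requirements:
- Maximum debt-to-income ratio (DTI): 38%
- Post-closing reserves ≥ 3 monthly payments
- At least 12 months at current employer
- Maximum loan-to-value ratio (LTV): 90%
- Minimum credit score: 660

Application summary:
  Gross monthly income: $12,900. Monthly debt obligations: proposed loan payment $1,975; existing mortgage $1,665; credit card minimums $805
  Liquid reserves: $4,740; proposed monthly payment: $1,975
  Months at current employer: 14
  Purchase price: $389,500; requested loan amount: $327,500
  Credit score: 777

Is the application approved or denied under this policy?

Denied

Total monthly debts = (1,975 + 1,665 + 805) = 4,445. Debt-to-income = 4,445/12,900 = 34.5% — meets 38% limit
Liquid reserves cover 4,740/1,975 = 2.4 months — < 3 required
Employment 14 ≥ 12 months
LTV: 327,500 ÷ 389,500 = 84.1%, within 90% cap
Credit score 777 ≥ 660 (meets)
Fails on reserves.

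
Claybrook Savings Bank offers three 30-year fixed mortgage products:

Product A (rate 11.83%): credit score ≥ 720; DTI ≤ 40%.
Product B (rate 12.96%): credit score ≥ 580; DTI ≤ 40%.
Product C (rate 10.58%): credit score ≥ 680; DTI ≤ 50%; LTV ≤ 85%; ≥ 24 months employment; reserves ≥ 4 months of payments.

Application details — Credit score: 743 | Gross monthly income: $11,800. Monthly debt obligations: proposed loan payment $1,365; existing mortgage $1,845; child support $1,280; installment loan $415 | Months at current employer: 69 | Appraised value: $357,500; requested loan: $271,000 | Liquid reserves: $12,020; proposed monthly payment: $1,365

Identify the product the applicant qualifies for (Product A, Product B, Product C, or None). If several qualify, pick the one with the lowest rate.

Product C

Total debts = (1,365 + 1,845 + 1,280 + 415) = 4,905; DTI = 4,905/11,800 = 41.6%.
LTV = 271,000/357,500 = 75.8%.
Reserves = 12,020/1,365 = 8.8 months.
Product A: score 743 ≥ 720; DTI 41.6% > 40% → does not qualify.
Product B: score 743 ≥ 580; DTI 41.6% > 40% → does not qualify.
Product C: score 743 ≥ 680; DTI 41.6% ≤ 50%; LTV 75.8% ≤ 85%; employment 69 ≥ 24 mo; reserves 8.8 ≥ 4 mo → qualifies.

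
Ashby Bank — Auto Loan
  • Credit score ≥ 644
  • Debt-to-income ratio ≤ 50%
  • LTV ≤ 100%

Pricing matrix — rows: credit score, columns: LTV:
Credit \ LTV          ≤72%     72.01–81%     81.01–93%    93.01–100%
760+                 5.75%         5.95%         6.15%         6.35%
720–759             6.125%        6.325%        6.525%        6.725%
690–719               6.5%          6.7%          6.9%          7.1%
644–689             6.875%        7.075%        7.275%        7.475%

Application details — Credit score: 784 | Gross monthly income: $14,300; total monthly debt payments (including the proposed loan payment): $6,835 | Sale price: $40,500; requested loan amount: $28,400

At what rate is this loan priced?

5.75%

Credit score 784 ≥ 644; Debt-to-income = 6,835/14,300 = 47.8% — meets 50% limit
LTV: 28,400 ÷ 40,500 = 70.1%, within 100% cap
Credit 784 → row 760+; LTV 70.1% → column ≤72%. Grid cell → 5.75%.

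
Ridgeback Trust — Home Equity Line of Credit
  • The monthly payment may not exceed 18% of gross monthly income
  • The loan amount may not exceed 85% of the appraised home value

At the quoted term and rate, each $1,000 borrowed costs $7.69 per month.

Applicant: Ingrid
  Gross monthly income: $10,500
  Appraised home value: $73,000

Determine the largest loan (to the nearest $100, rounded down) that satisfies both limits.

$62,000

Payment cap: 18% × $10,500 = $1,890/month.
At $7.69 per $1,000, that supports 1,890/7.69 × 1,000 ≈ $245,773 → $245,700.
LTV cap: 85% × $73,000 = $62,050 → $62,000.
Binding constraint: loan-to-value.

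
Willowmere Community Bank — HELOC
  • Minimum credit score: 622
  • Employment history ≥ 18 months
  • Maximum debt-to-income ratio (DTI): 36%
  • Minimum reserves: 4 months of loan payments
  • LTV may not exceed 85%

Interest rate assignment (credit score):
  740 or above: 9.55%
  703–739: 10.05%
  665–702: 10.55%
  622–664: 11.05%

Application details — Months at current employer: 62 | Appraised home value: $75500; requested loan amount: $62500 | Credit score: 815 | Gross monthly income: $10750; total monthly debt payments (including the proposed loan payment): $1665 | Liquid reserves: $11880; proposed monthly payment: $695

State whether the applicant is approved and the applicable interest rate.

Credit score 815 ≥ 622 (meets minimum)
Employment 62 ≥ 18 months
DTI = 1,665/10,750 = 15.5% ≤ 36%
LTV = 62,500/75,500 = 82.8% ≤ 85%
Liquid reserves cover 11,880/695 = 17.1 months — ≥ 4 required
All requirements met. Score 815 falls in the 740 or above tier → 9.55%.

Approved at 9.55%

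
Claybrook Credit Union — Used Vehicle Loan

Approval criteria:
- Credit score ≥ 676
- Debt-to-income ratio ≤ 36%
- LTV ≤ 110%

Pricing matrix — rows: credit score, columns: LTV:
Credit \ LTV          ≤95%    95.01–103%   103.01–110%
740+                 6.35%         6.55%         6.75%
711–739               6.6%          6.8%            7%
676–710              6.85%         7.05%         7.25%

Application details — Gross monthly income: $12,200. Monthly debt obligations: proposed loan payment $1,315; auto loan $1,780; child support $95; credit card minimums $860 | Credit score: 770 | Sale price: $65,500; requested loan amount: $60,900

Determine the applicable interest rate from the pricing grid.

Credit score 770 ≥ 676; Total monthly debts = (1,315 + 1,780 + 95 + 860) = 4,050. DTI = 4,050/12,200 = 33.2% ≤ 36%
Loan-to-value = 60,900/65,500 = 93% — pass (110% max)
Credit 770 → row 740+; LTV 93% → column ≤95%. Grid cell → 6.35%.

6.35%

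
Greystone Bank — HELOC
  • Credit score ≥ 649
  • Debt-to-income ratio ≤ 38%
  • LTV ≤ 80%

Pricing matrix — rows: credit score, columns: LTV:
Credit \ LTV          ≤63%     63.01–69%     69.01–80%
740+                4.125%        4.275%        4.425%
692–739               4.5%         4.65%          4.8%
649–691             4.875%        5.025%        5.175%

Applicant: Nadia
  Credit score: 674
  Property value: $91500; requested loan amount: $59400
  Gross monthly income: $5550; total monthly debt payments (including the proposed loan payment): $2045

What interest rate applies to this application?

5.025%

Credit score 674 ≥ 649; DTI: 2,045 ÷ 5,550 = 36.8%, within the 38% cap
LTV = 59,400/91,500 = 64.9% ≤ 80%
Row: 674 falls in 649–691. Column: 64.9% falls in 63.01–69%. Rate = 5.025%.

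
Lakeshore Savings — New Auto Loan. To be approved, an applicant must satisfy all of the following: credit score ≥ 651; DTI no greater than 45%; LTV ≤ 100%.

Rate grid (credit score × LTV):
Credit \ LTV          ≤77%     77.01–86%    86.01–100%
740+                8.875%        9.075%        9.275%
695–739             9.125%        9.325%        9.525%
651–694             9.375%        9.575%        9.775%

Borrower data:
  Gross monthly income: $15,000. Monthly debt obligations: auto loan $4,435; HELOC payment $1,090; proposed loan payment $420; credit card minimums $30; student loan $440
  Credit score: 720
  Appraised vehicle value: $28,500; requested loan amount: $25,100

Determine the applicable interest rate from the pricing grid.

9.525%

Credit score 720 ≥ 651; Total monthly debts = (4,435 + 1,090 + 420 + 30 + 440) = 6,415. DTI = 6,415/15,000 = 42.8% ≤ 45%
Loan-to-value = 25,100/28,500 = 88.1% — pass (100% max)
Credit 720 → row 695–739; LTV 88.1% → column 86.01–100%. Grid cell → 9.525%.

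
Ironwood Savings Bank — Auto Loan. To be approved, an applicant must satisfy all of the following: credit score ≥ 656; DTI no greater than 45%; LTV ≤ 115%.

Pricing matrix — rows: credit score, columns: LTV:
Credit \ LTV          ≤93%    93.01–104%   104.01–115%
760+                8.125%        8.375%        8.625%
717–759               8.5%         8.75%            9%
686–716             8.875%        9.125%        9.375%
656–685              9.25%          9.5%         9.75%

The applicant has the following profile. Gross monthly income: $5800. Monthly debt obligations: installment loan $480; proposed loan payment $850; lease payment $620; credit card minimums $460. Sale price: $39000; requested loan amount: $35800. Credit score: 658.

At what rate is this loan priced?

9.25%

Credit score 658 ≥ 656; Total monthly debts = (480 + 850 + 620 + 460) = 2,410. DTI: 2,410 ÷ 5,800 = 41.6%, within the 45% cap
Loan-to-value = 35,800/39,000 = 91.8% — pass (115% max)
Credit 658 → row 656–685; LTV 91.8% → column ≤93%. Grid cell → 9.25%.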